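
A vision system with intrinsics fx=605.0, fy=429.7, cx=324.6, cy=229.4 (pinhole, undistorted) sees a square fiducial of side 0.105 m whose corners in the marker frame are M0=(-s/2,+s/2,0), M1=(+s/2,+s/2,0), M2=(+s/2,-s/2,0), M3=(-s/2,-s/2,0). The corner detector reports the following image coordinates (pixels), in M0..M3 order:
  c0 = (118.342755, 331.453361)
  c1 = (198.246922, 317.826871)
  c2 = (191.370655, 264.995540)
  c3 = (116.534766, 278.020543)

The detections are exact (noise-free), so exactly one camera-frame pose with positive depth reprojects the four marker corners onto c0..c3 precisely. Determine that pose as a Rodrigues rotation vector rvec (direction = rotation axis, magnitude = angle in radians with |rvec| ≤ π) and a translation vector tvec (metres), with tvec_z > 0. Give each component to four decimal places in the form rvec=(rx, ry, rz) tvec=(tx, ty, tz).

rvec=(-0.5054, 0.0987, -0.2263) tvec=(-0.2199, 0.1245, 0.7889)

Intrinsics K: fx=605.0, fy=429.7, cx=324.6, cy=229.4
Marker side s = 0.105 m; corners in marker frame (Z=0):
  M0 = (-0.0525, +0.0525, 0)
  M1 = (+0.0525, +0.0525, 0)
  M2 = (+0.0525, -0.0525, 0)
  M3 = (-0.0525, -0.0525, 0)
Detected image corners:
  c0 = (118.342755, 331.453361) px
  c1 = (198.246922, 317.826871) px
  c2 = (191.370655, 264.995540) px
  c3 = (116.534766, 278.020543) px
Planar DLT: solve 8×8 A·h = b for H (H[2,2]=1):
  H  [+728.57948 -55.68869 +155.95553]
  H  [-141.12010 +320.86830 +297.22449]
  H  [-0.04798 -0.62118 +1.00000]
B = K⁻¹H; ‖b₁‖=1.267638, ‖b₂‖=1.267638; λ = 2/(‖b₁‖+‖b₂‖) = 0.788869, sign → tz>0 ⇒ λ=+0.788869
r₁ = λ·B[:,0] = (+0.97031,-0.23887,-0.03785); r₂ = λ·B[:,1] = (+0.19030,+0.85068,-0.49003)
r₃ = r₁×r₂ = (+0.14925,+0.46828,+0.87088); SVD([r₁ r₂ r₃]) → R = UVᵀ:
  R  [+0.97031 +0.19030 +0.14925]
  R  [-0.23887 +0.85068 +0.46828]
  R  [-0.03785 -0.49003 +0.87088]
t = (-0.21990, +0.12452, +0.78887) m
tr R = 2.691874; θ = arccos((tr R − 1)/2) = 0.562477 rad = 32.228°
axis k = ((R−Rᵀ)₃₂, (R−Rᵀ)₁₃, (R−Rᵀ)₂₁) / (2 sinθ) = (-0.898504, +0.175425, -0.402388)
rvec = θ·k = (-0.505388, +0.098672, -0.226334)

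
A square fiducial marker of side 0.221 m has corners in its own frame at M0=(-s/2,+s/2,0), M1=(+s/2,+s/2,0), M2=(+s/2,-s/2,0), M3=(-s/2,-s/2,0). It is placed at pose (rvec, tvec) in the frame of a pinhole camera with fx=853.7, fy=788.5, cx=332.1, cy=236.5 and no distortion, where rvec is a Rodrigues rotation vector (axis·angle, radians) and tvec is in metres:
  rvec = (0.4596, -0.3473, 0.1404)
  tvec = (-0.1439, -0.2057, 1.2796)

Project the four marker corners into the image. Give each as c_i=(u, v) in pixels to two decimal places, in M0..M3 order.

c0=(152.72, 166.78) c1=(291.99, 177.83) c2=(320.21, 52.21) c3=(172.26, 31.99)

Intrinsics K: fx=853.7, fy=788.5, cx=332.1, cy=236.5
Marker side s = 0.221 m; corners in marker frame (Z=0):
  M0 = (-0.1105, +0.1105, 0)
  M1 = (+0.1105, +0.1105, 0)
  M2 = (+0.1105, -0.1105, 0)
  M3 = (-0.1105, -0.1105, 0)
rvec = (0.4596, -0.3473, 0.1404), |rvec| = θ = 0.59293 rad = 33.972°
Rodrigues: sinθ=0.55879, 1−cosθ=0.17069; R = I + sinθ·[k]× + (1−cosθ)·[k]×²:
    [+0.93187 -0.20982 -0.29598]
    [+0.05482 +0.88787 -0.45681]
    [+0.35863 +0.40947 +0.83888]
t = (-0.1439, -0.2057, 1.2796) m
M0: Pc = R·M0+t = (-0.27006, -0.11365, +1.28522); u = 853.7·(-0.27006)/1.28522 + 332.1 = 152.7165, v = 788.5·(-0.11365)/1.28522 + 236.5 = 166.7755
M1: Pc = R·M1+t = (-0.06411, -0.10153, +1.36448); u = 853.7·(-0.06411)/1.36448 + 332.1 = 291.9867, v = 788.5·(-0.10153)/1.36448 + 236.5 = 177.8264
M2: Pc = R·M2+t = (-0.01774, -0.29775, +1.27398); u = 853.7·(-0.01774)/1.27398 + 332.1 = 320.2096, v = 788.5·(-0.29775)/1.27398 + 236.5 = 52.2136
M3: Pc = R·M3+t = (-0.22369, -0.30987, +1.19472); u = 853.7·(-0.22369)/1.19472 + 332.1 = 172.2629, v = 788.5·(-0.30987)/1.19472 + 236.5 = 31.9924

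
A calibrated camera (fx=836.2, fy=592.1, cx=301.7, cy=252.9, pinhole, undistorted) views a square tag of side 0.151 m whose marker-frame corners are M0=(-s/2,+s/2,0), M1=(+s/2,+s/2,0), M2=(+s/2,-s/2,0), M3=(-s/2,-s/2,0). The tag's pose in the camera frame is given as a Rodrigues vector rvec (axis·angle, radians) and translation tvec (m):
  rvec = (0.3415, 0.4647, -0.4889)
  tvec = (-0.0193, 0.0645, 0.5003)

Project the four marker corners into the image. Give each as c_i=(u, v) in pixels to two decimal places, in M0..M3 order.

Intrinsics K: fx=836.2, fy=592.1, cx=301.7, cy=252.9
Marker side s = 0.151 m; corners in marker frame (Z=0):
  M0 = (-0.0755, +0.0755, 0)
  M1 = (+0.0755, +0.0755, 0)
  M2 = (+0.0755, -0.0755, 0)
  M3 = (-0.0755, -0.0755, 0)
rvec = (0.3415, 0.4647, -0.4889), |rvec| = θ = 0.75604 rad = 43.318°
Rodrigues: sinθ=0.68604, 1−cosθ=0.27244; R = I + sinθ·[k]× + (1−cosθ)·[k]×²:
    [+0.78315 +0.51928 +0.34210]
    [-0.36800 +0.83049 -0.41817]
    [-0.50126 +0.20160 +0.84149]
t = (-0.0193, 0.0645, 0.5003) m
M0: Pc = R·M0+t = (-0.03922, +0.15499, +0.55337); u = 836.2·(-0.03922)/0.55337 + 301.7 = 242.4307, v = 592.1·(+0.15499)/0.55337 + 252.9 = 418.7344
M1: Pc = R·M1+t = (+0.07903, +0.09942, +0.47768); u = 836.2·(+0.07903)/0.47768 + 301.7 = 440.0520, v = 592.1·(+0.09942)/0.47768 + 252.9 = 376.1329
M2: Pc = R·M2+t = (+0.00062, -0.02599, +0.44723); u = 836.2·(+0.00062)/0.44723 + 301.7 = 302.8632, v = 592.1·(-0.02599)/0.44723 + 252.9 = 218.4971
M3: Pc = R·M3+t = (-0.11763, +0.02958, +0.52292); u = 836.2·(-0.11763)/0.52292 + 301.7 = 113.5949, v = 592.1·(+0.02958)/0.52292 + 252.9 = 286.3954

c0=(242.43, 418.73) c1=(440.05, 376.13) c2=(302.86, 218.50) c3=(113.59, 286.40)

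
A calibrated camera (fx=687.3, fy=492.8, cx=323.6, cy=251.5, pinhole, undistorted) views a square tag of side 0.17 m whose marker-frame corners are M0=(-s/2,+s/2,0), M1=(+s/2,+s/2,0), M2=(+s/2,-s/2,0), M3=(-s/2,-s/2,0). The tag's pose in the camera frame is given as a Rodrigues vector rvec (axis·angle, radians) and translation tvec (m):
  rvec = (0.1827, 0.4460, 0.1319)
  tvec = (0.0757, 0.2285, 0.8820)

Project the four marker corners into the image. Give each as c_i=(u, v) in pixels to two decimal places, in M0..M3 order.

Intrinsics K: fx=687.3, fy=492.8, cx=323.6, cy=251.5
Marker side s = 0.17 m; corners in marker frame (Z=0):
  M0 = (-0.0850, +0.0850, 0)
  M1 = (+0.0850, +0.0850, 0)
  M2 = (+0.0850, -0.0850, 0)
  M3 = (-0.0850, -0.0850, 0)
rvec = (0.1827, 0.4460, 0.1319), |rvec| = θ = 0.49969 rad = 28.630°
Rodrigues: sinθ=0.47916, 1−cosθ=0.12227; R = I + sinθ·[k]× + (1−cosθ)·[k]×²:
    [+0.89408 -0.08658 +0.43947]
    [+0.16638 +0.97514 -0.14638]
    [-0.41587 +0.20400 +0.88625]
t = (0.0757, 0.2285, 0.8820) m
M0: Pc = R·M0+t = (-0.00766, +0.29724, +0.93469); u = 687.3·(-0.00766)/0.93469 + 323.6 = 317.9707, v = 492.8·(+0.29724)/0.93469 + 251.5 = 408.2173
M1: Pc = R·M1+t = (+0.14434, +0.32553, +0.86399); u = 687.3·(+0.14434)/0.86399 + 323.6 = 438.4195, v = 492.8·(+0.32553)/0.86399 + 251.5 = 437.1740
M2: Pc = R·M2+t = (+0.15906, +0.15976, +0.82931); u = 687.3·(+0.15906)/0.82931 + 323.6 = 455.4188, v = 492.8·(+0.15976)/0.82931 + 251.5 = 346.4314
M3: Pc = R·M3+t = (+0.00706, +0.13147, +0.90001); u = 687.3·(+0.00706)/0.90001 + 323.6 = 328.9935, v = 492.8·(+0.13147)/0.90001 + 251.5 = 323.4870

c0=(317.97, 408.22) c1=(438.42, 437.17) c2=(455.42, 346.43) c3=(328.99, 323.49)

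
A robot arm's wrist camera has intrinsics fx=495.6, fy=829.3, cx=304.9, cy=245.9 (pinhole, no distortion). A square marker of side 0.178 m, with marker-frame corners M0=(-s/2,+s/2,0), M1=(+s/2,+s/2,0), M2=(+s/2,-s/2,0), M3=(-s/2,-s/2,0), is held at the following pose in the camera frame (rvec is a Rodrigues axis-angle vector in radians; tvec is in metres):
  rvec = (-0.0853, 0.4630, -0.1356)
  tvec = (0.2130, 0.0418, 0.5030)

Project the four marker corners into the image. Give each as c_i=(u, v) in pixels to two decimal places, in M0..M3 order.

c0=(439.06, 468.79) c1=(634.34, 458.51) c2=(599.76, 141.97) c3=(416.46, 196.68)

Intrinsics K: fx=495.6, fy=829.3, cx=304.9, cy=245.9
Marker side s = 0.178 m; corners in marker frame (Z=0):
  M0 = (-0.0890, +0.0890, 0)
  M1 = (+0.0890, +0.0890, 0)
  M2 = (+0.0890, -0.0890, 0)
  M3 = (-0.0890, -0.0890, 0)
rvec = (-0.0853, 0.4630, -0.1356), |rvec| = θ = 0.48993 rad = 28.071°
Rodrigues: sinθ=0.47057, 1−cosθ=0.11763; R = I + sinθ·[k]× + (1−cosθ)·[k]×²:
    [+0.88593 +0.11088 +0.45037]
    [-0.14960 +0.98742 +0.05116]
    [-0.43903 -0.11270 +0.89138]
t = (0.2130, 0.0418, 0.5030) m
M0: Pc = R·M0+t = (+0.14402, +0.14299, +0.53204); u = 495.6·(+0.14402)/0.53204 + 304.9 = 439.0558, v = 829.3·(+0.14299)/0.53204 + 245.9 = 468.7866
M1: Pc = R·M1+t = (+0.30172, +0.11637, +0.45390); u = 495.6·(+0.30172)/0.45390 + 304.9 = 634.3381, v = 829.3·(+0.11637)/0.45390 + 245.9 = 458.5100
M2: Pc = R·M2+t = (+0.28198, -0.05939, +0.47396); u = 495.6·(+0.28198)/0.47396 + 304.9 = 599.7560, v = 829.3·(-0.05939)/0.47396 + 245.9 = 141.9749
M3: Pc = R·M3+t = (+0.12428, -0.03277, +0.55210); u = 495.6·(+0.12428)/0.55210 + 304.9 = 416.4639, v = 829.3·(-0.03277)/0.55210 + 245.9 = 196.6821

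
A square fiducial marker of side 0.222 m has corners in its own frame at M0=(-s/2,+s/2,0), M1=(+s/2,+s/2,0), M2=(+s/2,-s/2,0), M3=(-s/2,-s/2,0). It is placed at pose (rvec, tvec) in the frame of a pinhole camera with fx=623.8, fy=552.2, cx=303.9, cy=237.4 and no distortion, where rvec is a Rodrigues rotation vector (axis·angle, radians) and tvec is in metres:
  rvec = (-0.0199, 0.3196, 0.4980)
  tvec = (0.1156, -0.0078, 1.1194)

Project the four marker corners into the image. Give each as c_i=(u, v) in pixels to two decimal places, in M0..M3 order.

Intrinsics K: fx=623.8, fy=552.2, cx=303.9, cy=237.4
Marker side s = 0.222 m; corners in marker frame (Z=0):
  M0 = (-0.1110, +0.1110, 0)
  M1 = (+0.1110, +0.1110, 0)
  M2 = (+0.1110, -0.1110, 0)
  M3 = (-0.1110, -0.1110, 0)
rvec = (-0.0199, 0.3196, 0.4980), |rvec| = θ = 0.59207 rad = 33.923°
Rodrigues: sinθ=0.55808, 1−cosθ=0.17021; R = I + sinθ·[k]× + (1−cosθ)·[k]×²:
    [+0.82998 -0.47250 +0.29644]
    [+0.46632 +0.87939 +0.09604]
    [-0.30606 +0.05853 +0.95021]
t = (0.1156, -0.0078, 1.1194) m
M0: Pc = R·M0+t = (-0.02898, +0.03805, +1.15987); u = 623.8·(-0.02898)/1.15987 + 303.9 = 288.3166, v = 552.2·(+0.03805)/1.15987 + 237.4 = 255.5152
M1: Pc = R·M1+t = (+0.15528, +0.14157, +1.09192); u = 623.8·(+0.15528)/1.09192 + 303.9 = 392.6095, v = 552.2·(+0.14157)/1.09192 + 237.4 = 308.9957
M2: Pc = R·M2+t = (+0.26018, -0.05365, +1.07893); u = 623.8·(+0.26018)/1.07893 + 303.9 = 454.3242, v = 552.2·(-0.05365)/1.07893 + 237.4 = 209.9417
M3: Pc = R·M3+t = (+0.07592, -0.15717, +1.14688); u = 623.8·(+0.07592)/1.14688 + 303.9 = 345.1935, v = 552.2·(-0.15717)/1.14688 + 237.4 = 161.7238

c0=(288.32, 255.52) c1=(392.61, 309.00) c2=(454.32, 209.94) c3=(345.19, 161.72)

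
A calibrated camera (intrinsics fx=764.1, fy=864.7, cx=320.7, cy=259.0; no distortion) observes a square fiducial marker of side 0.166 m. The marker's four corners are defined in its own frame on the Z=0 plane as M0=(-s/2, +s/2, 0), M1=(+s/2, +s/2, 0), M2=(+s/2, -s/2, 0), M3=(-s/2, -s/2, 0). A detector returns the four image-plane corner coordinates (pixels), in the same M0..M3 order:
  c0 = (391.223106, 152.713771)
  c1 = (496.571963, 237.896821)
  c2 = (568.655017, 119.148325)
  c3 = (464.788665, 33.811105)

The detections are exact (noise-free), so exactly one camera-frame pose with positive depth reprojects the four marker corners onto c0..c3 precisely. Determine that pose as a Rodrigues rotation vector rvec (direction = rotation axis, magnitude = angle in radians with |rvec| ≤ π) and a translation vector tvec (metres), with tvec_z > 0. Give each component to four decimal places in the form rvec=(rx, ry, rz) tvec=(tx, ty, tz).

Intrinsics K: fx=764.1, fy=864.7, cx=320.7, cy=259.0
Marker side s = 0.166 m; corners in marker frame (Z=0):
  M0 = (-0.0830, +0.0830, 0)
  M1 = (+0.0830, +0.0830, 0)
  M2 = (+0.0830, -0.0830, 0)
  M3 = (-0.0830, -0.0830, 0)
Detected image corners:
  c0 = (391.223106, 152.713771) px
  c1 = (496.571963, 237.896821) px
  c2 = (568.655017, 119.148325) px
  c3 = (464.788665, 33.811105) px
Planar DLT: solve 8×8 A·h = b for H (H[2,2]=1):
  H  [+652.27152 -464.28678 +480.67076]
  H  [+519.87708 +708.57114 +135.79263]
  H  [+0.04606 -0.05331 +1.00000]
B = K⁻¹H; ‖b₁‖=1.021405, ‖b₂‖=1.021405; λ = 2/(‖b₁‖+‖b₂‖) = 0.979043, sign → tz>0 ⇒ λ=+0.979043
r₁ = λ·B[:,0] = (+0.81683,+0.57511,+0.04510); r₂ = λ·B[:,1] = (-0.57299,+0.81790,-0.05219)
r₃ = r₁×r₂ = (-0.06690,+0.01679,+0.99762); SVD([r₁ r₂ r₃]) → R = UVᵀ:
  R  [+0.81683 -0.57299 -0.06690]
  R  [+0.57511 +0.81790 +0.01679]
  R  [+0.04510 -0.05219 +0.99762]
t = (+0.20497, -0.13950, +0.97904) m
tr R = 2.632348; θ = arccos((tr R − 1)/2) = 0.616038 rad = 35.296°
axis k = ((R−Rᵀ)₃₂, (R−Rᵀ)₁₃, (R−Rᵀ)₂₁) / (2 sinθ) = (-0.059688, -0.096918, +0.993501)
rvec = θ·k = (-0.036770, -0.059705, +0.612035)

rvec=(-0.0368, -0.0597, 0.6120) tvec=(0.2050, -0.1395, 0.9790)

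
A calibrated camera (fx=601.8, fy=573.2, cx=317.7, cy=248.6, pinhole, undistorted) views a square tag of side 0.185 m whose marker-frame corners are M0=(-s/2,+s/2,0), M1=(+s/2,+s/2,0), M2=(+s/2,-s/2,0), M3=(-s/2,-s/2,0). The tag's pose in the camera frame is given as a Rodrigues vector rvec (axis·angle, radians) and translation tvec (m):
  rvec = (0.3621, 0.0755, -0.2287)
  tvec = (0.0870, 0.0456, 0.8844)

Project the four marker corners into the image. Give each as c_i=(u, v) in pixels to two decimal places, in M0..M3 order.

c0=(329.96, 340.77) c1=(449.69, 318.55) c2=(428.54, 209.26) c3=(300.55, 235.79)

Intrinsics K: fx=601.8, fy=573.2, cx=317.7, cy=248.6
Marker side s = 0.185 m; corners in marker frame (Z=0):
  M0 = (-0.0925, +0.0925, 0)
  M1 = (+0.0925, +0.0925, 0)
  M2 = (+0.0925, -0.0925, 0)
  M3 = (-0.0925, -0.0925, 0)
rvec = (0.3621, 0.0755, -0.2287), |rvec| = θ = 0.43488 rad = 24.917°
Rodrigues: sinθ=0.42130, 1−cosθ=0.09308; R = I + sinθ·[k]× + (1−cosθ)·[k]×²:
    [+0.97145 +0.23501 +0.03238]
    [-0.20810 +0.90973 -0.35929]
    [-0.11390 +0.34230 +0.93266]
t = (0.0870, 0.0456, 0.8844) m
M0: Pc = R·M0+t = (+0.01888, +0.14900, +0.92660); u = 601.8·(+0.01888)/0.92660 + 317.7 = 329.9617, v = 573.2·(+0.14900)/0.92660 + 248.6 = 340.7720
M1: Pc = R·M1+t = (+0.19860, +0.11050, +0.90553); u = 601.8·(+0.19860)/0.90553 + 317.7 = 449.6855, v = 573.2·(+0.11050)/0.90553 + 248.6 = 318.5467
M2: Pc = R·M2+t = (+0.15512, -0.05780, +0.84220); u = 601.8·(+0.15512)/0.84220 + 317.7 = 428.5422, v = 573.2·(-0.05780)/0.84220 + 248.6 = 209.2620
M3: Pc = R·M3+t = (-0.02460, -0.01930, +0.86327); u = 601.8·(-0.02460)/0.86327 + 317.7 = 300.5523, v = 573.2·(-0.01930)/0.86327 + 248.6 = 235.7851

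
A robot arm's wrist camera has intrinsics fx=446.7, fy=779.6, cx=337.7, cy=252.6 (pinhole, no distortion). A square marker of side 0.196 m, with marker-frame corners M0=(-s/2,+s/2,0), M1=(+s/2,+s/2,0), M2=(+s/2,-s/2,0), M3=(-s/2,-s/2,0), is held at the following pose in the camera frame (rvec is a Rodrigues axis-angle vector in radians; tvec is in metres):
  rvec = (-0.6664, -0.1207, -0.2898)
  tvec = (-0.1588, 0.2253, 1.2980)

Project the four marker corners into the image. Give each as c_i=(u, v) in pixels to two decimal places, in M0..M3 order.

Intrinsics K: fx=446.7, fy=779.6, cx=337.7, cy=252.6
Marker side s = 0.196 m; corners in marker frame (Z=0):
  M0 = (-0.0980, +0.0980, 0)
  M1 = (+0.0980, +0.0980, 0)
  M2 = (+0.0980, -0.0980, 0)
  M3 = (-0.0980, -0.0980, 0)
rvec = (-0.6664, -0.1207, -0.2898), |rvec| = θ = 0.73664 rad = 42.206°
Rodrigues: sinθ=0.67180, 1−cosθ=0.25927; R = I + sinθ·[k]× + (1−cosθ)·[k]×²:
    [+0.95291 +0.30272 -0.01780]
    [-0.22586 +0.74769 +0.62446]
    [+0.20235 -0.59103 +0.78086]
t = (-0.1588, 0.2253, 1.2980) m
M0: Pc = R·M0+t = (-0.22252, +0.32071, +1.22025); u = 446.7·(-0.22252)/1.22025 + 337.7 = 256.2420, v = 779.6·(+0.32071)/1.22025 + 252.6 = 457.4959
M1: Pc = R·M1+t = (-0.03575, +0.27644, +1.25991); u = 446.7·(-0.03575)/1.25991 + 337.7 = 325.0257, v = 779.6·(+0.27644)/1.25991 + 252.6 = 423.6536
M2: Pc = R·M2+t = (-0.09508, +0.12989, +1.37575); u = 446.7·(-0.09508)/1.37575 + 337.7 = 306.8275, v = 779.6·(+0.12989)/1.37575 + 252.6 = 326.2062
M3: Pc = R·M3+t = (-0.28185, +0.17416, +1.33609); u = 446.7·(-0.28185)/1.33609 + 337.7 = 243.4673, v = 779.6·(+0.17416)/1.33609 + 252.6 = 354.2217

c0=(256.24, 457.50) c1=(325.03, 423.65) c2=(306.83, 326.21) c3=(243.47, 354.22)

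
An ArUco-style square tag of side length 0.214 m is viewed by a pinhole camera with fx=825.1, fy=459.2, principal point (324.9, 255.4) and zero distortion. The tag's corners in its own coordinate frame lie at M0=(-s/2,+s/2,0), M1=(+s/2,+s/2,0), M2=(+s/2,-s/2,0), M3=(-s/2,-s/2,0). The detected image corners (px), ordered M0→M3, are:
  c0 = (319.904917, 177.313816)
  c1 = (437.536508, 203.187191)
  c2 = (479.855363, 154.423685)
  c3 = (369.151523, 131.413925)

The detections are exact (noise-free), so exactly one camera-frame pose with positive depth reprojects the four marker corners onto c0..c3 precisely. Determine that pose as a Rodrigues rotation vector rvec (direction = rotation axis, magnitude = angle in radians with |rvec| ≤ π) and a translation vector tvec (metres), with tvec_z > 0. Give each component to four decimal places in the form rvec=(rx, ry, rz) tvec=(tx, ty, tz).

Intrinsics K: fx=825.1, fy=459.2, cx=324.9, cy=255.4
Marker side s = 0.214 m; corners in marker frame (Z=0):
  M0 = (-0.1070, +0.1070, 0)
  M1 = (+0.1070, +0.1070, 0)
  M2 = (+0.1070, -0.1070, 0)
  M3 = (-0.1070, -0.1070, 0)
Detected image corners:
  c0 = (319.904917, 177.313816) px
  c1 = (437.536508, 203.187191) px
  c2 = (479.855363, 154.423685) px
  c3 = (369.151523, 131.413925) px
Planar DLT: solve 8×8 A·h = b for H (H[2,2]=1):
  H  [+487.57855 -346.19641 +401.72786]
  H  [+95.16848 +166.31698 +165.60433]
  H  [-0.11291 -0.32883 +1.00000]
B = K⁻¹H; ‖b₁‖=0.699570, ‖b₂‖=0.699570; λ = 2/(‖b₁‖+‖b₂‖) = 1.429449, sign → tz>0 ⇒ λ=+1.429449
r₁ = λ·B[:,0] = (+0.90826,+0.38602,-0.16140); r₂ = λ·B[:,1] = (-0.41468,+0.77916,-0.47005)
r₃ = r₁×r₂ = (-0.05569,+0.49386,+0.86776); SVD([r₁ r₂ r₃]) → R = UVᵀ:
  R  [+0.90826 -0.41468 -0.05569]
  R  [+0.38602 +0.77916 +0.49386]
  R  [-0.16140 -0.47005 +0.86776]
t = (+0.13310, -0.27953, +1.42945) m
tr R = 2.555184; θ = arccos((tr R − 1)/2) = 0.679969 rad = 38.959°
axis k = ((R−Rᵀ)₃₂, (R−Rᵀ)₁₃, (R−Rᵀ)₂₁) / (2 sinθ) = (-0.766501, +0.084059, +0.636718)
rvec = θ·k = (-0.521197, +0.057158, +0.432949)

rvec=(-0.5212, 0.0572, 0.4329) tvec=(0.1331, -0.2795, 1.4294)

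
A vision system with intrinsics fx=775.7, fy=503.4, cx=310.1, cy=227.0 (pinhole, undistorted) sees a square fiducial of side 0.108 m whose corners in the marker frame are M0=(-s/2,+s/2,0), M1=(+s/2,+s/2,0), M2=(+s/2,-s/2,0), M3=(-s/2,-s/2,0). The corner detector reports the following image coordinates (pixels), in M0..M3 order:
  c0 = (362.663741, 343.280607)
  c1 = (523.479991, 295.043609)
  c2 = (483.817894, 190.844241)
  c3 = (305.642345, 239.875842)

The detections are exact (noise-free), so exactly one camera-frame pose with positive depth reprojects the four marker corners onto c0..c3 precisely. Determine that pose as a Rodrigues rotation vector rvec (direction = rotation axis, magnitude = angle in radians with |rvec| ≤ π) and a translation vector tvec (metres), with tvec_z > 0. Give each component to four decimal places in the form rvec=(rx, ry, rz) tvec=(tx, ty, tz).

Intrinsics K: fx=775.7, fy=503.4, cx=310.1, cy=227.0
Marker side s = 0.108 m; corners in marker frame (Z=0):
  M0 = (-0.0540, +0.0540, 0)
  M1 = (+0.0540, +0.0540, 0)
  M2 = (+0.0540, -0.0540, 0)
  M3 = (-0.0540, -0.0540, 0)
Detected image corners:
  c0 = (362.663741, 343.280607) px
  c1 = (523.479991, 295.043609) px
  c2 = (483.817894, 190.844241) px
  c3 = (305.642345, 239.875842) px
Planar DLT: solve 8×8 A·h = b for H (H[2,2]=1):
  H  [+1703.68952 +804.06996 +421.52364]
  H  [-362.10900 +1189.53192 +269.22298]
  H  [+0.32941 +0.85436 +1.00000]
B = K⁻¹H; ‖b₁‖=2.263722, ‖b₂‖=2.263722; λ = 2/(‖b₁‖+‖b₂‖) = 0.441750, sign → tz>0 ⇒ λ=+0.441750
r₁ = λ·B[:,0] = (+0.91205,-0.38338,+0.14552); r₂ = λ·B[:,1] = (+0.30703,+0.87367,+0.37741)
r₃ = r₁×r₂ = (-0.27183,-0.29954,+0.91454); SVD([r₁ r₂ r₃]) → R = UVᵀ:
  R  [+0.91205 +0.30703 -0.27183]
  R  [-0.38338 +0.87367 -0.29954]
  R  [+0.14552 +0.37741 +0.91454]
t = (+0.06345, +0.03705, +0.44175) m
tr R = 2.700261; θ = arccos((tr R − 1)/2) = 0.554563 rad = 31.774°
axis k = ((R−Rᵀ)₃₂, (R−Rᵀ)₁₃, (R−Rᵀ)₂₁) / (2 sinθ) = (+0.642794, -0.396285, -0.655572)
rvec = θ·k = (+0.356470, -0.219765, -0.363556)

rvec=(0.3565, -0.2198, -0.3636) tvec=(0.0635, 0.0371, 0.4418)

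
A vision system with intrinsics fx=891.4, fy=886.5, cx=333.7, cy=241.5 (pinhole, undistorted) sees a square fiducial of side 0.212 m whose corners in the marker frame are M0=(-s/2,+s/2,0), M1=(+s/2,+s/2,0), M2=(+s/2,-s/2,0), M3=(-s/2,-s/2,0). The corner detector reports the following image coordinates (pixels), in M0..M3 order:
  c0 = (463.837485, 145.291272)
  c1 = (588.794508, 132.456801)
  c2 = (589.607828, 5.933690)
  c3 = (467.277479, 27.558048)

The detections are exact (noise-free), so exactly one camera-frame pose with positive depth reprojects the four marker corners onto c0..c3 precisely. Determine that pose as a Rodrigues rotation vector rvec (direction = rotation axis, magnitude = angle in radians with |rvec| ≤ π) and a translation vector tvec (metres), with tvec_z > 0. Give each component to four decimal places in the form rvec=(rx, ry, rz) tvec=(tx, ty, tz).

rvec=(-0.1677, 0.5527, 0.0063) tvec=(0.3167, -0.2730, 1.4752)

Intrinsics K: fx=891.4, fy=886.5, cx=333.7, cy=241.5
Marker side s = 0.212 m; corners in marker frame (Z=0):
  M0 = (-0.1060, +0.1060, 0)
  M1 = (+0.1060, +0.1060, 0)
  M2 = (+0.1060, -0.1060, 0)
  M3 = (-0.1060, -0.1060, 0)
Detected image corners:
  c0 = (463.837485, 145.291272) px
  c1 = (588.794508, 132.456801) px
  c2 = (589.607828, 5.933690) px
  c3 = (467.277479, 27.558048) px
Planar DLT: solve 8×8 A·h = b for H (H[2,2]=1):
  H  [+396.20410 -66.32686 +525.06829]
  H  [-109.08732 +567.02575 +77.44557]
  H  [-0.35449 -0.10630 +1.00000]
B = K⁻¹H; ‖b₁‖=0.677865, ‖b₂‖=0.677865; λ = 2/(‖b₁‖+‖b₂‖) = 1.475220, sign → tz>0 ⇒ λ=+1.475220
r₁ = λ·B[:,0] = (+0.85147,-0.03907,-0.52295); r₂ = λ·B[:,1] = (-0.05106,+0.98631,-0.15682)
r₃ = r₁×r₂ = (+0.52192,+0.16023,+0.83781); SVD([r₁ r₂ r₃]) → R = UVᵀ:
  R  [+0.85147 -0.05106 +0.52192]
  R  [-0.03907 +0.98631 +0.16023]
  R  [-0.52295 -0.15682 +0.83781]
t = (+0.31670, -0.27300, +1.47522) m
tr R = 2.675584; θ = arccos((tr R − 1)/2) = 0.577570 rad = 33.092°
axis k = ((R−Rᵀ)₃₂, (R−Rᵀ)₁₃, (R−Rᵀ)₂₁) / (2 sinθ) = (-0.290347, +0.956858, +0.010981)
rvec = θ·k = (-0.167696, +0.552652, +0.006342)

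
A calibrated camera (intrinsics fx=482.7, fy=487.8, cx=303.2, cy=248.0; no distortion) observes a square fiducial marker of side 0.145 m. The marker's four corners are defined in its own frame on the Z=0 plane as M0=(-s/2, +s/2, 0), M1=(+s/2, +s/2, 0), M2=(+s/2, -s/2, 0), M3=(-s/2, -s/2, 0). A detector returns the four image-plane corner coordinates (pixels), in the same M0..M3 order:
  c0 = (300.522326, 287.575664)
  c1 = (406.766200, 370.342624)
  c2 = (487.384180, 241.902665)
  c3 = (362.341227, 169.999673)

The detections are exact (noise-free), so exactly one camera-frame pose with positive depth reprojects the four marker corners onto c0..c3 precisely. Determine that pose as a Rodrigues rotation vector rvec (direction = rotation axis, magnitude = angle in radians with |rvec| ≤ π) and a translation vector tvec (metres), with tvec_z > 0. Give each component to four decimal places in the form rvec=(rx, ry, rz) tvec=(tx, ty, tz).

rvec=(0.1363, 0.5504, 0.5329) tvec=(0.0815, 0.0192, 0.4878)

Intrinsics K: fx=482.7, fy=487.8, cx=303.2, cy=248.0
Marker side s = 0.145 m; corners in marker frame (Z=0):
  M0 = (-0.0725, +0.0725, 0)
  M1 = (+0.0725, +0.0725, 0)
  M2 = (+0.0725, -0.0725, 0)
  M3 = (-0.0725, -0.0725, 0)
Detected image corners:
  c0 = (300.522326, 287.575664) px
  c1 = (406.766200, 370.342624) px
  c2 = (487.384180, 241.902665) px
  c3 = (362.341227, 169.999673) px
Planar DLT: solve 8×8 A·h = b for H (H[2,2]=1):
  H  [+426.31252 -277.37726 +383.89438]
  H  [+281.47180 +989.59034 +267.19777]
  H  [-0.94720 +0.53778 +1.00000]
B = K⁻¹H; ‖b₁‖=2.050053, ‖b₂‖=2.050053; λ = 2/(‖b₁‖+‖b₂‖) = 0.487792, sign → tz>0 ⇒ λ=+0.487792
r₁ = λ·B[:,0] = (+0.72103,+0.51637,-0.46204); r₂ = λ·B[:,1] = (-0.44508,+0.85621,+0.26232)
r₃ = r₁×r₂ = (+0.53106,+0.01650,+0.84718); SVD([r₁ r₂ r₃]) → R = UVᵀ:
  R  [+0.72103 -0.44508 +0.53106]
  R  [+0.51637 +0.85621 +0.01650]
  R  [-0.46204 +0.26232 +0.84718]
t = (+0.08155, +0.01920, +0.48779) m
tr R = 2.424414; θ = arccos((tr R − 1)/2) = 0.778159 rad = 44.585°
axis k = ((R−Rᵀ)₃₂, (R−Rᵀ)₁₃, (R−Rᵀ)₂₁) / (2 sinθ) = (+0.175098, +0.707361, +0.684822)
rvec = θ·k = (+0.136254, +0.550440, +0.532900)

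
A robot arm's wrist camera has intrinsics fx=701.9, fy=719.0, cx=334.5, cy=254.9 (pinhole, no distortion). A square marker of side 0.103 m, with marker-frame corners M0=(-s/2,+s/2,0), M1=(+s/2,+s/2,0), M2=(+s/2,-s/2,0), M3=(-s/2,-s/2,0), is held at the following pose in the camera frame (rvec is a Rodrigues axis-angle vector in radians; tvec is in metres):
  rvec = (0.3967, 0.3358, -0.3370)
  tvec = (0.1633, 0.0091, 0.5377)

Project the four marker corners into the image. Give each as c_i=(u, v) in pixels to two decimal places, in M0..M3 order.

Intrinsics K: fx=701.9, fy=719.0, cx=334.5, cy=254.9
Marker side s = 0.103 m; corners in marker frame (Z=0):
  M0 = (-0.0515, +0.0515, 0)
  M1 = (+0.0515, +0.0515, 0)
  M2 = (+0.0515, -0.0515, 0)
  M3 = (-0.0515, -0.0515, 0)
rvec = (0.3967, 0.3358, -0.3370), |rvec| = θ = 0.61944 rad = 35.491°
Rodrigues: sinθ=0.58058, 1−cosθ=0.18579; R = I + sinθ·[k]× + (1−cosθ)·[k]×²:
    [+0.89041 +0.38036 +0.25000]
    [-0.25136 +0.86881 -0.42661]
    [-0.37947 +0.31702 +0.86920]
t = (0.1633, 0.0091, 0.5377) m
M0: Pc = R·M0+t = (+0.13703, +0.06679, +0.57357); u = 701.9·(+0.13703)/0.57357 + 334.5 = 502.1925, v = 719.0·(+0.06679)/0.57357 + 254.9 = 338.6228
M1: Pc = R·M1+t = (+0.22874, +0.04090, +0.53448); u = 701.9·(+0.22874)/0.53448 + 334.5 = 634.8942, v = 719.0·(+0.04090)/0.53448 + 254.9 = 309.9179
M2: Pc = R·M2+t = (+0.18957, -0.04859, +0.50183); u = 701.9·(+0.18957)/0.50183 + 334.5 = 599.6437, v = 719.0·(-0.04859)/0.50183 + 254.9 = 185.2849
M3: Pc = R·M3+t = (+0.09786, -0.02270, +0.54092); u = 701.9·(+0.09786)/0.54092 + 334.5 = 461.4785, v = 719.0·(-0.02270)/0.54092 + 254.9 = 224.7282

c0=(502.19, 338.62) c1=(634.89, 309.92) c2=(599.64, 185.28) c3=(461.48, 224.73)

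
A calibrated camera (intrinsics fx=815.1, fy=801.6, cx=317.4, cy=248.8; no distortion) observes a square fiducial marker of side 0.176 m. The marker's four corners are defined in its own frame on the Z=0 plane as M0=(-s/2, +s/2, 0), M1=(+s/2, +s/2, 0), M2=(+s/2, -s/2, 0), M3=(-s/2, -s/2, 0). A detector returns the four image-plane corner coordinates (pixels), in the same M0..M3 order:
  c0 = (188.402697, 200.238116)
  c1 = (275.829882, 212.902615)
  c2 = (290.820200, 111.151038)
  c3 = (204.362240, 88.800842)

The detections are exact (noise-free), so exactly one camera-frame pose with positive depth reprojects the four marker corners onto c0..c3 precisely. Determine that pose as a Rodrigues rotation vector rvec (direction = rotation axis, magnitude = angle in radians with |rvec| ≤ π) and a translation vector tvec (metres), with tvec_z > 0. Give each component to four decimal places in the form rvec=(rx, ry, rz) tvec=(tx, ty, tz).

rvec=(0.0888, -0.7361, 0.1257) tvec=(-0.1222, -0.1561, 1.3170)

Intrinsics K: fx=815.1, fy=801.6, cx=317.4, cy=248.8
Marker side s = 0.176 m; corners in marker frame (Z=0):
  M0 = (-0.0880, +0.0880, 0)
  M1 = (+0.0880, +0.0880, 0)
  M2 = (+0.0880, -0.0880, 0)
  M3 = (-0.0880, -0.0880, 0)
Detected image corners:
  c0 = (188.402697, 200.238116) px
  c1 = (275.829882, 212.902615) px
  c2 = (290.820200, 111.151038) px
  c3 = (204.362240, 88.800842) px
Planar DLT: solve 8×8 A·h = b for H (H[2,2]=1):
  H  [+616.73701 -81.14790 +241.79244]
  H  [+177.83961 +608.66304 +153.79745]
  H  [+0.51172 +0.02774 +1.00000]
B = K⁻¹H; ‖b₁‖=0.759275, ‖b₂‖=0.759275; λ = 2/(‖b₁‖+‖b₂‖) = 1.317046, sign → tz>0 ⇒ λ=+1.317046
r₁ = λ·B[:,0] = (+0.73409,+0.08301,+0.67396); r₂ = λ·B[:,1] = (-0.14535,+0.98871,+0.03654)
r₃ = r₁×r₂ = (-0.66332,-0.12478,+0.73786); SVD([r₁ r₂ r₃]) → R = UVᵀ:
  R  [+0.73409 -0.14535 -0.66332]
  R  [+0.08301 +0.98871 -0.12478]
  R  [+0.67396 +0.03654 +0.73786]
t = (-0.12217, -0.15609, +1.31705) m
tr R = 2.460657; θ = arccos((tr R − 1)/2) = 0.751993 rad = 43.086°
axis k = ((R−Rᵀ)₃₂, (R−Rᵀ)₁₃, (R−Rᵀ)₂₁) / (2 sinθ) = (+0.118077, -0.978836, +0.167149)
rvec = θ·k = (+0.088793, -0.736078, +0.125695)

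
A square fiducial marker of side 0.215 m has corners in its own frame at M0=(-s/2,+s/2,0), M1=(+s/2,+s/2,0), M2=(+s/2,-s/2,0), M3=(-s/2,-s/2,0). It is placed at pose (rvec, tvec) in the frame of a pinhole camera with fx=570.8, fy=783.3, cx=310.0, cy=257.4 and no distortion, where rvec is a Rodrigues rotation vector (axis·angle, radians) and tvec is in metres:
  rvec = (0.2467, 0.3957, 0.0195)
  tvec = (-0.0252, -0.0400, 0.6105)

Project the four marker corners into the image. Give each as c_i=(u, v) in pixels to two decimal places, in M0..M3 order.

c0=(207.78, 323.44) c1=(383.92, 351.34) c2=(384.41, 59.92) c3=(193.57, 67.69)

Intrinsics K: fx=570.8, fy=783.3, cx=310.0, cy=257.4
Marker side s = 0.215 m; corners in marker frame (Z=0):
  M0 = (-0.1075, +0.1075, 0)
  M1 = (+0.1075, +0.1075, 0)
  M2 = (+0.1075, -0.1075, 0)
  M3 = (-0.1075, -0.1075, 0)
rvec = (0.2467, 0.3957, 0.0195), |rvec| = θ = 0.46671 rad = 26.741°
Rodrigues: sinθ=0.44995, 1−cosθ=0.10695; R = I + sinθ·[k]× + (1−cosθ)·[k]×²:
    [+0.92293 +0.02913 +0.38385]
    [+0.06673 +0.96993 -0.23405]
    [-0.37913 +0.24163 +0.89324]
t = (-0.0252, -0.0400, 0.6105) m
M0: Pc = R·M0+t = (-0.12128, +0.05709, +0.67723); u = 570.8·(-0.12128)/0.67723 + 310.0 = 207.7766, v = 783.3·(+0.05709)/0.67723 + 257.4 = 323.4363
M1: Pc = R·M1+t = (+0.07715, +0.07144, +0.59572); u = 570.8·(+0.07715)/0.59572 + 310.0 = 383.9199, v = 783.3·(+0.07144)/0.59572 + 257.4 = 351.3366
M2: Pc = R·M2+t = (+0.07088, -0.13709, +0.54377); u = 570.8·(+0.07088)/0.54377 + 310.0 = 384.4077, v = 783.3·(-0.13709)/0.54377 + 257.4 = 59.9155
M3: Pc = R·M3+t = (-0.12755, -0.15144, +0.62528); u = 570.8·(-0.12755)/0.62528 + 310.0 = 193.5662, v = 783.3·(-0.15144)/0.62528 + 257.4 = 67.6873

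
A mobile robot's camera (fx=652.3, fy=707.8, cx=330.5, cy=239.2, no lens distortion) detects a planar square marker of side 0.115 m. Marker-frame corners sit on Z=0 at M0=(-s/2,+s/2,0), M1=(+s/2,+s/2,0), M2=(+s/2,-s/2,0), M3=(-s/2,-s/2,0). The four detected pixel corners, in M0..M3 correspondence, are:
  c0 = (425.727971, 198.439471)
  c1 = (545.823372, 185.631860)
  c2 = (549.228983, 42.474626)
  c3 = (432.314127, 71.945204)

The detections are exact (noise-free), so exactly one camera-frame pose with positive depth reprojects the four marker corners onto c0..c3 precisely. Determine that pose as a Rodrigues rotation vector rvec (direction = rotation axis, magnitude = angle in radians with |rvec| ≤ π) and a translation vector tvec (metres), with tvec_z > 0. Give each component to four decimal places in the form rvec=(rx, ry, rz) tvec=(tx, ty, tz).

Intrinsics K: fx=652.3, fy=707.8, cx=330.5, cy=239.2
Marker side s = 0.115 m; corners in marker frame (Z=0):
  M0 = (-0.0575, +0.0575, 0)
  M1 = (+0.0575, +0.0575, 0)
  M2 = (+0.0575, -0.0575, 0)
  M3 = (-0.0575, -0.0575, 0)
Detected image corners:
  c0 = (425.727971, 198.439471) px
  c1 = (545.823372, 185.631860) px
  c2 = (549.228983, 42.474626) px
  c3 = (432.314127, 71.945204) px
Planar DLT: solve 8×8 A·h = b for H (H[2,2]=1):
  H  [+484.03837 -181.31322 +484.50257]
  H  [-324.39888 +1132.77580 +124.21521]
  H  [-1.11867 -0.28054 +1.00000]
B = K⁻¹H; ‖b₁‖=1.723643, ‖b₂‖=1.723643; λ = 2/(‖b₁‖+‖b₂‖) = 0.580167, sign → tz>0 ⇒ λ=+0.580167
r₁ = λ·B[:,0] = (+0.75935,-0.04657,-0.64902); r₂ = λ·B[:,1] = (-0.07880,+0.98351,-0.16276)
r₃ = r₁×r₂ = (+0.64590,+0.17473,+0.74316); SVD([r₁ r₂ r₃]) → R = UVᵀ:
  R  [+0.75935 -0.07880 +0.64590]
  R  [-0.04657 +0.98351 +0.17473]
  R  [-0.64902 -0.16276 +0.74316]
t = (+0.13697, -0.09425, +0.58017) m
tr R = 2.486022; θ = arccos((tr R − 1)/2) = 0.733238 rad = 42.011°
axis k = ((R−Rᵀ)₃₂, (R−Rᵀ)₁₃, (R−Rᵀ)₂₁) / (2 sinθ) = (-0.252133, +0.967393, +0.024078)
rvec = θ·k = (-0.184873, +0.709330, +0.017655)

rvec=(-0.1849, 0.7093, 0.0177) tvec=(0.1370, -0.0943, 0.5802)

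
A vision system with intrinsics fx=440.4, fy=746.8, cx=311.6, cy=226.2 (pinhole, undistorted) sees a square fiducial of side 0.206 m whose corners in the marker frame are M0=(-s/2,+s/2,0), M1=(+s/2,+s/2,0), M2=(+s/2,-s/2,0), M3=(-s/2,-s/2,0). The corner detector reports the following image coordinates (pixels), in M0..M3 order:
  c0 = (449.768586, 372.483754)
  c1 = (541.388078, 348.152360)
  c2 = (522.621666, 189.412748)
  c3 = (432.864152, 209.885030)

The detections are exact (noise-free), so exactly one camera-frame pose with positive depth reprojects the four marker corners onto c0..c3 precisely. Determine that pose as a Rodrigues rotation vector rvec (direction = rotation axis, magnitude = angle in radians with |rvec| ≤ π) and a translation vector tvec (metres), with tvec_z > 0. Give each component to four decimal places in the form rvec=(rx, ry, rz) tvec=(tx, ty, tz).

rvec=(-0.1201, -0.0873, -0.1374) tvec=(0.3782, 0.0670, 0.9495)

Intrinsics K: fx=440.4, fy=746.8, cx=311.6, cy=226.2
Marker side s = 0.206 m; corners in marker frame (Z=0):
  M0 = (-0.1030, +0.1030, 0)
  M1 = (+0.1030, +0.1030, 0)
  M2 = (+0.1030, -0.1030, 0)
  M3 = (-0.1030, -0.1030, 0)
Detected image corners:
  c0 = (449.768586, 372.483754) px
  c1 = (541.388078, 348.152360) px
  c2 = (522.621666, 189.412748) px
  c3 = (432.864152, 209.885030) px
Planar DLT: solve 8×8 A·h = b for H (H[2,2]=1):
  H  [+488.82628 +28.55471 +487.01787]
  H  [-80.64464 +746.44151 +278.88079]
  H  [+0.09996 -0.11933 +1.00000]
B = K⁻¹H; ‖b₁‖=1.053146, ‖b₂‖=1.053146; λ = 2/(‖b₁‖+‖b₂‖) = 0.949536, sign → tz>0 ⇒ λ=+0.949536
r₁ = λ·B[:,0] = (+0.98679,-0.13129,+0.09492); r₂ = λ·B[:,1] = (+0.14173,+0.98340,-0.11330)
r₃ = r₁×r₂ = (-0.07846,+0.12526,+0.98902); SVD([r₁ r₂ r₃]) → R = UVᵀ:
  R  [+0.98679 +0.14173 -0.07846]
  R  [-0.13129 +0.98340 +0.12526]
  R  [+0.09492 -0.11330 +0.98902]
t = (+0.37821, +0.06698, +0.94954) m
tr R = 2.959205; θ = arccos((tr R − 1)/2) = 0.202321 rad = 11.592°
axis k = ((R−Rᵀ)₃₂, (R−Rᵀ)₁₃, (R−Rᵀ)₂₁) / (2 sinθ) = (-0.593612, -0.431412, -0.679344)
rvec = θ·k = (-0.120101, -0.087284, -0.137446)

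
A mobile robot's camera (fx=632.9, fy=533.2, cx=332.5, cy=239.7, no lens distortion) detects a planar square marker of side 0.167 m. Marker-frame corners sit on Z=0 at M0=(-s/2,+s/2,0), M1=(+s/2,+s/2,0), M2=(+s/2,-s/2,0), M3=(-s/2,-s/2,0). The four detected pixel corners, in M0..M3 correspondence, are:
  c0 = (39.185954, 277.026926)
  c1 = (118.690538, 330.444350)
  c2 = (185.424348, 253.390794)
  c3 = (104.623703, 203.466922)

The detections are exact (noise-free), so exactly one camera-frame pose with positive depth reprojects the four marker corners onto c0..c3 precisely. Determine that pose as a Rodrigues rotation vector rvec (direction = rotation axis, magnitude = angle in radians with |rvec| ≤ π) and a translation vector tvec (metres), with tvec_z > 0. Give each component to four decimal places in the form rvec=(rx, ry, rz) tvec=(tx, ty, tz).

rvec=(-0.1449, 0.1828, 0.6047) tvec=(-0.3377, 0.0465, 0.9669)

Intrinsics K: fx=632.9, fy=533.2, cx=332.5, cy=239.7
Marker side s = 0.167 m; corners in marker frame (Z=0):
  M0 = (-0.0835, +0.0835, 0)
  M1 = (+0.0835, +0.0835, 0)
  M2 = (+0.0835, -0.0835, 0)
  M3 = (-0.0835, -0.0835, 0)
Detected image corners:
  c0 = (39.185954, 277.026926) px
  c1 = (118.690538, 330.444350) px
  c2 = (185.424348, 253.390794) px
  c3 = (104.623703, 203.466922) px
Planar DLT: solve 8×8 A·h = b for H (H[2,2]=1):
  H  [+455.36390 -405.10787 +111.47841]
  H  [+250.83272 +428.27836 +265.34248]
  H  [-0.21985 -0.08444 +1.00000]
B = K⁻¹H; ‖b₁‖=1.034216, ‖b₂‖=1.034216; λ = 2/(‖b₁‖+‖b₂‖) = 0.966916, sign → tz>0 ⇒ λ=+0.966916
r₁ = λ·B[:,0] = (+0.80736,+0.55043,-0.21258); r₂ = λ·B[:,1] = (-0.57601,+0.81335,-0.08165)
r₃ = r₁×r₂ = (+0.12796,+0.18837,+0.97373); SVD([r₁ r₂ r₃]) → R = UVᵀ:
  R  [+0.80736 -0.57601 +0.12796]
  R  [+0.55043 +0.81335 +0.18837]
  R  [-0.21258 -0.08165 +0.97373]
t = (-0.33767, +0.04650, +0.96692) m
tr R = 2.594445; θ = arccos((tr R − 1)/2) = 0.648116 rad = 37.134°
axis k = ((R−Rᵀ)₃₂, (R−Rᵀ)₁₃, (R−Rᵀ)₂₁) / (2 sinθ) = (-0.223639, +0.282049, +0.932970)
rvec = θ·k = (-0.144944, +0.182800, +0.604673)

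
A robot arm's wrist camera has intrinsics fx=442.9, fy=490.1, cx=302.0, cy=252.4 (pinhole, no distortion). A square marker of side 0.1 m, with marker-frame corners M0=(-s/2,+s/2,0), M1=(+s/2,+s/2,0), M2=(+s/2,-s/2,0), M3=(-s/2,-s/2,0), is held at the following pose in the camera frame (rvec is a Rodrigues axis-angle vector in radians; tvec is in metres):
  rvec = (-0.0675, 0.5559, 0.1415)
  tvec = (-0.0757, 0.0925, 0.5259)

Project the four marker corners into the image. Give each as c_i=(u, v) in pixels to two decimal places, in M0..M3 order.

Intrinsics K: fx=442.9, fy=490.1, cx=302.0, cy=252.4
Marker side s = 0.1 m; corners in marker frame (Z=0):
  M0 = (-0.0500, +0.0500, 0)
  M1 = (+0.0500, +0.0500, 0)
  M2 = (+0.0500, -0.0500, 0)
  M3 = (-0.0500, -0.0500, 0)
rvec = (-0.0675, 0.5559, 0.1415), |rvec| = θ = 0.57758 rad = 33.093°
Rodrigues: sinθ=0.54600, 1−cosθ=0.16222; R = I + sinθ·[k]× + (1−cosθ)·[k]×²:
    [+0.84000 -0.15201 +0.52086]
    [+0.11552 +0.98805 +0.10206]
    [-0.53015 -0.02556 +0.84752]
t = (-0.0757, 0.0925, 0.5259) m
M0: Pc = R·M0+t = (-0.12530, +0.13613, +0.55113); u = 442.9·(-0.12530)/0.55113 + 302.0 = 201.3058, v = 490.1·(+0.13613)/0.55113 + 252.4 = 373.4526
M1: Pc = R·M1+t = (-0.04130, +0.14768, +0.49811); u = 442.9·(-0.04130)/0.49811 + 302.0 = 265.2776, v = 490.1·(+0.14768)/0.49811 + 252.4 = 397.7022
M2: Pc = R·M2+t = (-0.02610, +0.04887, +0.50067); u = 442.9·(-0.02610)/0.50067 + 302.0 = 278.9120, v = 490.1·(+0.04887)/0.50067 + 252.4 = 300.2416
M3: Pc = R·M3+t = (-0.11010, +0.03732, +0.55369); u = 442.9·(-0.11010)/0.55369 + 302.0 = 213.9300, v = 490.1·(+0.03732)/0.55369 + 252.4 = 285.4357

c0=(201.31, 373.45) c1=(265.28, 397.70) c2=(278.91, 300.24) c3=(213.93, 285.44)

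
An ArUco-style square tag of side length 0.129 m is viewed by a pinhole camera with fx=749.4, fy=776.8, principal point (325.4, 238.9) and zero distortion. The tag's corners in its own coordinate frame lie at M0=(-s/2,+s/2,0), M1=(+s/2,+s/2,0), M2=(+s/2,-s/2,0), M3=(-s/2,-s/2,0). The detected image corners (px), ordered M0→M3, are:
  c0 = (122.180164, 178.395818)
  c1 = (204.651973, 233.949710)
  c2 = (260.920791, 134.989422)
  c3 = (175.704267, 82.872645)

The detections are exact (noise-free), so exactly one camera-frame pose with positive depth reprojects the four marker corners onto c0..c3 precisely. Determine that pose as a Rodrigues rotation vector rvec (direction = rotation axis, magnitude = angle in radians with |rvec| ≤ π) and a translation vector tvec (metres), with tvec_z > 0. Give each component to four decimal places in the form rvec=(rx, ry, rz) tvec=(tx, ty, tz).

Intrinsics K: fx=749.4, fy=776.8, cx=325.4, cy=238.9
Marker side s = 0.129 m; corners in marker frame (Z=0):
  M0 = (-0.0645, +0.0645, 0)
  M1 = (+0.0645, +0.0645, 0)
  M2 = (+0.0645, -0.0645, 0)
  M3 = (-0.0645, -0.0645, 0)
Detected image corners:
  c0 = (122.180164, 178.395818) px
  c1 = (204.651973, 233.949710) px
  c2 = (260.920791, 134.989422) px
  c3 = (175.704267, 82.872645) px
Planar DLT: solve 8×8 A·h = b for H (H[2,2]=1):
  H  [+591.85290 -414.92753 +189.94507]
  H  [+369.44489 +762.14989 +157.19489]
  H  [-0.30422 +0.05458 +1.00000]
B = K⁻¹H; ‖b₁‖=1.125311, ‖b₂‖=1.125311; λ = 2/(‖b₁‖+‖b₂‖) = 0.888643, sign → tz>0 ⇒ λ=+0.888643
r₁ = λ·B[:,0] = (+0.81921,+0.50578,-0.27034); r₂ = λ·B[:,1] = (-0.51308,+0.85697,+0.04850)
r₃ = r₁×r₂ = (+0.25621,+0.09897,+0.96154); SVD([r₁ r₂ r₃]) → R = UVᵀ:
  R  [+0.81921 -0.51308 +0.25621]
  R  [+0.50578 +0.85697 +0.09897]
  R  [-0.27034 +0.04850 +0.96154]
t = (-0.16062, -0.09347, +0.88864) m
tr R = 2.637717; θ = arccos((tr R − 1)/2) = 0.611377 rad = 35.029°
axis k = ((R−Rᵀ)₃₂, (R−Rᵀ)₁₃, (R−Rᵀ)₂₁) / (2 sinθ) = (-0.043964, +0.458669, +0.887519)
rvec = θ·k = (-0.026878, +0.280419, +0.542608)

rvec=(-0.0269, 0.2804, 0.5426) tvec=(-0.1606, -0.0935, 0.8886)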